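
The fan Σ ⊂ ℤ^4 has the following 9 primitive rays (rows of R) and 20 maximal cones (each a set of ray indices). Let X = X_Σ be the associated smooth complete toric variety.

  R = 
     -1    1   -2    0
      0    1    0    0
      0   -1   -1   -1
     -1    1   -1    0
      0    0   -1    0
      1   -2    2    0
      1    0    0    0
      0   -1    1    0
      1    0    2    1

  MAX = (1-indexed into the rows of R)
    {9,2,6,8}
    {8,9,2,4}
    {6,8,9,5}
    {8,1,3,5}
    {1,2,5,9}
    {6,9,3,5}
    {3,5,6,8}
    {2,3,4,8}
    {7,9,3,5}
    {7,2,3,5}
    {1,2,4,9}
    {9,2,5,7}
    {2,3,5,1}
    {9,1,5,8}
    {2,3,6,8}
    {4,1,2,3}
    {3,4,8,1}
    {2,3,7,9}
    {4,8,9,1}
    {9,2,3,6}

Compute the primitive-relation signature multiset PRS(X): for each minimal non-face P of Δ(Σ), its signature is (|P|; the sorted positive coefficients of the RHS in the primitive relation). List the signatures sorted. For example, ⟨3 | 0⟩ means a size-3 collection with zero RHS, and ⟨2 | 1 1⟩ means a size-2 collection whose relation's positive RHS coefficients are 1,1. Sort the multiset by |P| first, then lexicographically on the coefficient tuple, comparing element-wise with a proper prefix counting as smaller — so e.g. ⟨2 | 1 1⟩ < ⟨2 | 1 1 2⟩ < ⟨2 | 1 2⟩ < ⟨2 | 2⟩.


|primitive collections| = 14. Relations:

  • {4,5}:  v_{4} + v_{5} = v_{1} — sig = ⟨2 | 1⟩
  • {4,6}:  v_{4} + v_{6} = v_{8} — sig = ⟨2 | 1⟩
  • {1,6}:  v_{1} + v_{6} = v_{5} + v_{8} — sig = ⟨2 | 1 1⟩
  • {4,7}:  v_{4} + v_{7} = v_{2} + v_{5} — sig = ⟨2 | 1 1⟩
  • {7,8}:  v_{7} + v_{8} = v_{3} + v_{9} — sig = ⟨2 | 1 1⟩
  • {1,7}:  v_{1} + v_{7} = v_{2} + 2·v_{5} — sig = ⟨2 | 1 2⟩
  • {6,7}:  v_{6} + v_{7} = 2·v_{3} + 2·v_{9} — sig = ⟨2 | 2 2⟩
  • {2,5,8}:  v_{2} + v_{5} + v_{8} = 0 — sig = ⟨3 | 0⟩
  • {3,4,9}:  v_{3} + v_{4} + v_{9} = 0 — sig = ⟨3 | 0⟩
  • {1,2,8}:  v_{1} + v_{2} + v_{8} = v_{4} — sig = ⟨3 | 1⟩
  • {1,3,9}:  v_{1} + v_{3} + v_{9} = v_{5} — sig = ⟨3 | 1⟩
  • {3,8,9}:  v_{3} + v_{8} + v_{9} = v_{6} — sig = ⟨3 | 1⟩
  • {2,5,6}:  v_{2} + v_{5} + v_{6} = v_{3} + v_{9} — sig = ⟨3 | 1 1⟩
  • {2,3,5,9}:  v_{2} + v_{3} + v_{5} + v_{9} = v_{7} — sig = ⟨4 | 1⟩

Sorted signature multiset PRS(X):
[⟨2 | 1⟩, ⟨2 | 1⟩, ⟨2 | 1 1⟩, ⟨2 | 1 1⟩, ⟨2 | 1 1⟩, ⟨2 | 1 2⟩, ⟨2 | 2 2⟩, ⟨3 | 0⟩, ⟨3 | 0⟩, ⟨3 | 1⟩, ⟨3 | 1⟩, ⟨3 | 1⟩, ⟨3 | 1 1⟩, ⟨4 | 1⟩]


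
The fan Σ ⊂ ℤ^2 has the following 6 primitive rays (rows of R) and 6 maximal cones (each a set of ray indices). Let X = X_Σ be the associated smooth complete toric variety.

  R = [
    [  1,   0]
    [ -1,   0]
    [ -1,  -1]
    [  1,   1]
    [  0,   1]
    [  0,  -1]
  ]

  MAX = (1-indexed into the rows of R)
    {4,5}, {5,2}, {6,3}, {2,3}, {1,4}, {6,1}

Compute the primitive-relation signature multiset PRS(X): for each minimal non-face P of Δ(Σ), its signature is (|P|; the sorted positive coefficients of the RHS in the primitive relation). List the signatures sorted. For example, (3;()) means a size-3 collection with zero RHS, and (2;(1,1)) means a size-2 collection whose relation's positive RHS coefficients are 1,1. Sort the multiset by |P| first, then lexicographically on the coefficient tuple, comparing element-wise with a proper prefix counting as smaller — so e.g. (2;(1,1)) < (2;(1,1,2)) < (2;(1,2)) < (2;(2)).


9 minimal non-faces of Δ(Σ) (on 6 rays):

  {1,2}:  v_{1} + v_{2} = 0 — sig = (2;())
  {3,4}:  v_{3} + v_{4} = 0 — sig = (2;())
  {5,6}:  v_{5} + v_{6} = 0 — sig = (2;())
  {1,3}:  v_{1} + v_{3} = v_{6} — sig = (2;(1))
  {1,5}:  v_{1} + v_{5} = v_{4} — sig = (2;(1))
  {2,4}:  v_{2} + v_{4} = v_{5} — sig = (2;(1))
  {2,6}:  v_{2} + v_{6} = v_{3} — sig = (2;(1))
  {3,5}:  v_{3} + v_{5} = v_{2} — sig = (2;(1))
  {4,6}:  v_{4} + v_{6} = v_{1} — sig = (2;(1))

so the primitive-relation signature multiset is
    |P|=2: 9 collections, coeffs (), (), (), (1), (1), (1), (1), (1), (1)


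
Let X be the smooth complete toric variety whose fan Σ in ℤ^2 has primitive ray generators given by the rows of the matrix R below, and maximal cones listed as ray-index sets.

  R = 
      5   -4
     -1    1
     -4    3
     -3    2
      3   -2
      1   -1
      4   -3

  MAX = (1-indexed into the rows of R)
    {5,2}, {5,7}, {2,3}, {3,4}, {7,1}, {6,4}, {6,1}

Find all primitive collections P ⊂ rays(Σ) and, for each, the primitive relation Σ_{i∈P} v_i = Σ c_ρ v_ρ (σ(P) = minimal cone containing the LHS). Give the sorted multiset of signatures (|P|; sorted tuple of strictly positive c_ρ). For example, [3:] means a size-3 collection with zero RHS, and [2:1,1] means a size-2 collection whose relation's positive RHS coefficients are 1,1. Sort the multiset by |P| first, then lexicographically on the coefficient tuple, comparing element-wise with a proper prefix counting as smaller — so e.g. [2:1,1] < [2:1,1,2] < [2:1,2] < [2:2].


Minimal non-faces — 14 found among 7 rays, 7 max cones:

  {2,6}:  v_{2} + v_{6} = 0  so sig = [2:]
  {3,7}:  v_{3} + v_{7} = 0  so sig = [2:]
  {4,5}:  v_{4} + v_{5} = 0  so sig = [2:]
  {1,2}:  v_{1} + v_{2} = v_{7}  so sig = [2:1]
  {1,3}:  v_{1} + v_{3} = v_{6}  so sig = [2:1]
  {2,4}:  v_{2} + v_{4} = v_{3}  so sig = [2:1]
  {2,7}:  v_{2} + v_{7} = v_{5}  so sig = [2:1]
  {3,5}:  v_{3} + v_{5} = v_{2}  so sig = [2:1]
  {3,6}:  v_{3} + v_{6} = v_{4}  so sig = [2:1]
  {4,7}:  v_{4} + v_{7} = v_{6}  so sig = [2:1]
  {5,6}:  v_{5} + v_{6} = v_{7}  so sig = [2:1]
  {6,7}:  v_{6} + v_{7} = v_{1}  so sig = [2:1]
  {1,4}:  v_{1} + v_{4} = 2·v_{6}  so sig = [2:2]
  {1,5}:  v_{1} + v_{5} = 2·v_{7}  so sig = [2:2]

Sorted signature multiset PRS(X):
[[2:], [2:], [2:], [2:1], [2:1], [2:1], [2:1], [2:1], [2:1], [2:1], [2:1], [2:1], [2:2], [2:2]]


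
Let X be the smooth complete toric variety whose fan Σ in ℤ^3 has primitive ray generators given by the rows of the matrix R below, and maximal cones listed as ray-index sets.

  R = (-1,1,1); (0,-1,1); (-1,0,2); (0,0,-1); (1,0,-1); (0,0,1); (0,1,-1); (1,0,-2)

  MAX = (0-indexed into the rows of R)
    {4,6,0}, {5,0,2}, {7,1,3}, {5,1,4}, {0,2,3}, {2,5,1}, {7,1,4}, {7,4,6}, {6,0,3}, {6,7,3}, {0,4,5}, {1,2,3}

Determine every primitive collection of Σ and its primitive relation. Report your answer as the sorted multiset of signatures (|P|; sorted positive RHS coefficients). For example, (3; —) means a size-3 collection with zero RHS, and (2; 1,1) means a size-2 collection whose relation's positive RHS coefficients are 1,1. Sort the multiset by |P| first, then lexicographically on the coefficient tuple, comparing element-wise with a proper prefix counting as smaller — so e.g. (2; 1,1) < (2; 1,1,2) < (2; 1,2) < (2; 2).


Δ(Σ) — 8 vertices, 10 min non-faces:

  P = {1,6}:  v_{1} + v_{6} = 0  ⇒ sig = (2; —)
  P = {2,7}:  v_{2} + v_{7} = 0  ⇒ sig = (2; —)
  P = {3,5}:  v_{3} + v_{5} = 0  ⇒ sig = (2; —)
  P = {0,1}:  v_{0} + v_{1} = v_{2}  ⇒ sig = (2; 1)
  P = {0,7}:  v_{0} + v_{7} = v_{6}  ⇒ sig = (2; 1)
  P = {2,4}:  v_{2} + v_{4} = v_{5}  ⇒ sig = (2; 1)
  P = {2,6}:  v_{2} + v_{6} = v_{0}  ⇒ sig = (2; 1)
  P = {3,4}:  v_{3} + v_{4} = v_{7}  ⇒ sig = (2; 1)
  P = {5,7}:  v_{5} + v_{7} = v_{4}  ⇒ sig = (2; 1)
  P = {5,6}:  v_{5} + v_{6} = v_{0} + v_{4}  ⇒ sig = (2; 1,1)

Signatures (|P|; sorted positive RHS coefficients), sorted:
    (2; —)
    (2; —)
    (2; —)
    (2; 1)
    (2; 1)
    (2; 1)
    (2; 1)
    (2; 1)
    (2; 1)
    (2; 1,1)


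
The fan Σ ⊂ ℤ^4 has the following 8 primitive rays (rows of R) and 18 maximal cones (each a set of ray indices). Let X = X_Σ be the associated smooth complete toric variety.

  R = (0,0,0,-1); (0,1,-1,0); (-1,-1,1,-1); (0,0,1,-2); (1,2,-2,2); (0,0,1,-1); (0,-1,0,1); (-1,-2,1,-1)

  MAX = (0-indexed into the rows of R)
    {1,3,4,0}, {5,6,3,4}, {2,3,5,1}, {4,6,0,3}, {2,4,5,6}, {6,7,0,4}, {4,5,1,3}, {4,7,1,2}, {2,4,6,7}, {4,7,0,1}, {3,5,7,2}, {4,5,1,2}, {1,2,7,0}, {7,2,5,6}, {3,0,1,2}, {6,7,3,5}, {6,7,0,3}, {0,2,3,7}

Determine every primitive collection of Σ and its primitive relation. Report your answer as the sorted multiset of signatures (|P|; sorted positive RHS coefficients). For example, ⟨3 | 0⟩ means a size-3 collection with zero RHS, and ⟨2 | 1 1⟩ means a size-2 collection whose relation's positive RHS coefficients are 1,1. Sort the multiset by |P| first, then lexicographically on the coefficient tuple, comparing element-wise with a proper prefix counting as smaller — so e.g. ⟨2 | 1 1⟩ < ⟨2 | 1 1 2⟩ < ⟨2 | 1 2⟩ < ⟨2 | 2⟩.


Δ(Σ) — 8 vertices, 10 min non-faces:

  P = {0,5}:  v_{0} + v_{5} = v_{3} — sig = ⟨2 | 1⟩
  P = {1,6}:  v_{1} + v_{6} = v_{4} + v_{7} — sig = ⟨2 | 1 1⟩
  P = {4,5,7}:  v_{4} + v_{5} + v_{7} = 0 — sig = ⟨3 | 0⟩
  P = {0,2,4}:  v_{0} + v_{2} + v_{4} = v_{1} — sig = ⟨3 | 1⟩
  P = {0,2,6}:  v_{0} + v_{2} + v_{6} = v_{7} — sig = ⟨3 | 1⟩
  P = {3,4,7}:  v_{3} + v_{4} + v_{7} = v_{0} — sig = ⟨3 | 1⟩
  P = {1,5,7}:  v_{1} + v_{5} + v_{7} = v_{0} + v_{2} — sig = ⟨3 | 1 1⟩
  P = {2,3,4}:  v_{2} + v_{3} + v_{4} = v_{1} + v_{5} — sig = ⟨3 | 1 1⟩
  P = {2,3,6}:  v_{2} + v_{3} + v_{6} = v_{5} + v_{7} — sig = ⟨3 | 1 1⟩
  P = {1,3,7}:  v_{1} + v_{3} + v_{7} = 2·v_{0} + v_{2} — sig = ⟨3 | 1 2⟩

Signatures (|P|; sorted positive RHS coefficients), sorted:
    ⟨2 | 1⟩
    ⟨2 | 1 1⟩
    ⟨3 | 0⟩
    ⟨3 | 1⟩
    ⟨3 | 1⟩
    ⟨3 | 1⟩
    ⟨3 | 1 1⟩
    ⟨3 | 1 1⟩
    ⟨3 | 1 1⟩
    ⟨3 | 1 2⟩


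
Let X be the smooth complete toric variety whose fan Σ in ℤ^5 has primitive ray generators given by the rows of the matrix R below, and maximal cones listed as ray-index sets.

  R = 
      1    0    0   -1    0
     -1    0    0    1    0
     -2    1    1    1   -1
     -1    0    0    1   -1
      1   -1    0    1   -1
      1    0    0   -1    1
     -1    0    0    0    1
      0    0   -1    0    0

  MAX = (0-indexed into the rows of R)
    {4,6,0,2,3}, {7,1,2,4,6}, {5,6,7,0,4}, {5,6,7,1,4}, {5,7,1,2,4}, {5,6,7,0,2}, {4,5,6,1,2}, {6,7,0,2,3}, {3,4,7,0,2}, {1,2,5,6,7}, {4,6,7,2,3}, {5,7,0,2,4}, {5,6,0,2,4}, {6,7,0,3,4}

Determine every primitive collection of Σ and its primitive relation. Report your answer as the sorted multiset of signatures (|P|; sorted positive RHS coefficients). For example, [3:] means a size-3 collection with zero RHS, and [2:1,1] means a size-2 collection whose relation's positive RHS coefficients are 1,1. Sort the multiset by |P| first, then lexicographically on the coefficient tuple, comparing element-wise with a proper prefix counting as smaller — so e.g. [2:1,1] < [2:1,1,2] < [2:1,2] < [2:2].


Primitive collections (5):

  P = {0,1}:  v_{0} + v_{1} = 0  ⟹  sig = [2:]
  P = {3,5}:  v_{3} + v_{5} = 0  ⟹  sig = [2:]
  P = {1,3}:  v_{1} + v_{3} = v_{2} + v_{4} + v_{6} + v_{7}  ⟹  sig = [2:1,1,1,1]
  P = {0,2,4,6,7}:  v_{0} + v_{2} + v_{4} + v_{6} + v_{7} = v_{3}  ⟹  sig = [5:1]
  P = {2,4,5,6,7}:  v_{2} + v_{4} + v_{5} + v_{6} + v_{7} = v_{1}  ⟹  sig = [5:1]

Hence PRS(X_Σ) =
    [2:]
    [2:]
    [2:1,1,1,1]
    [5:1]
    [5:1]


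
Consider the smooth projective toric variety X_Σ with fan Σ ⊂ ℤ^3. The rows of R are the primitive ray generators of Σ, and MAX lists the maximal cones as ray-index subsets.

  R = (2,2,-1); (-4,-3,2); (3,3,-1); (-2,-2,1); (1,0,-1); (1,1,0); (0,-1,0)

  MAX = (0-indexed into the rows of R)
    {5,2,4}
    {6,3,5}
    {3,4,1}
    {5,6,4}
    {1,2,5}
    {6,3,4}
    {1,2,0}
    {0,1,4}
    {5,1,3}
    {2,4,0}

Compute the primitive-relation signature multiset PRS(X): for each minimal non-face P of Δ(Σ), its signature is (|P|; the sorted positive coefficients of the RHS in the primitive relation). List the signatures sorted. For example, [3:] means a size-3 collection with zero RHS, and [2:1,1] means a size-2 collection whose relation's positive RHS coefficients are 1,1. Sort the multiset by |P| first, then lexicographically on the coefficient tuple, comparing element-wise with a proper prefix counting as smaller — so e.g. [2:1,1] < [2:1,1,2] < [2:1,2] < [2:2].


Primitive collections (9):

  P={0,3}:  v_{0} + v_{3} = 0  ⟹  sig = [2:]
  P={0,5}:  v_{0} + v_{5} = v_{2}  ⟹  sig = [2:1]
  P={2,3}:  v_{2} + v_{3} = v_{5}  ⟹  sig = [2:1]
  P={0,6}:  v_{0} + v_{6} = v_{4} + v_{5}  ⟹  sig = [2:1,1]
  P={2,6}:  v_{2} + v_{6} = v_{4} + 2·v_{5}  ⟹  sig = [2:1,2]
  P={1,6}:  v_{1} + v_{6} = 2·v_{3}  ⟹  sig = [2:2]
  P={1,2,4}:  v_{1} + v_{2} + v_{4} = 0  ⟹  sig = [3:]
  P={1,4,5}:  v_{1} + v_{4} + v_{5} = v_{3}  ⟹  sig = [3:1]
  P={3,4,5}:  v_{3} + v_{4} + v_{5} = v_{6}  ⟹  sig = [3:1]

Signatures (|P|; sorted positive RHS coefficients), sorted:
{ [2:],  [2:1] ×2,  [2:1,1],  [2:1,2],  [2:2],  [3:],  [3:1] ×2 }


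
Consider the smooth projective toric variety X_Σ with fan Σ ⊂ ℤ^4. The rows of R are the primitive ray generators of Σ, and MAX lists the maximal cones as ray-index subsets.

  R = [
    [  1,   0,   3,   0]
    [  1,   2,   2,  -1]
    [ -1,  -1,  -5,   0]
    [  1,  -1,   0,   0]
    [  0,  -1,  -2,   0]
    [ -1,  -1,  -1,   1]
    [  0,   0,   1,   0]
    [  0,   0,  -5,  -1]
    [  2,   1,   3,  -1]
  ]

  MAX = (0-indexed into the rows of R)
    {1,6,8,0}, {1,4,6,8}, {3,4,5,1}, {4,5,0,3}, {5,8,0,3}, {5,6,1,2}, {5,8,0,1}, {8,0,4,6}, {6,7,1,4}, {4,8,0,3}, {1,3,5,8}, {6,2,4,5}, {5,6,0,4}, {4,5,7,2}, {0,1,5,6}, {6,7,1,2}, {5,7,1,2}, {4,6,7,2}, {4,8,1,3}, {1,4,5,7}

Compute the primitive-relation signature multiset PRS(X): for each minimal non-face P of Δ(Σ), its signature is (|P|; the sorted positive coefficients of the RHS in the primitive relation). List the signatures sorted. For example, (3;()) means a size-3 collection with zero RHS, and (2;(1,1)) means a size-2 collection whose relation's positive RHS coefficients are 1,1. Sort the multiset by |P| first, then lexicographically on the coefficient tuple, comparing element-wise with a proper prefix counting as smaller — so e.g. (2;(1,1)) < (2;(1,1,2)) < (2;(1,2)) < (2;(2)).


14 minimal non-faces of Δ(Σ) (on 9 rays):

  {0,2}:  v_{0} + v_{2} = v_{4}  ⟹  sig = (2;(1))
  {3,6}:  v_{3} + v_{6} = v_{0} + v_{4}  ⟹  sig = (2;(1,1))
  {2,3}:  v_{2} + v_{3} = v_{1} + 3·v_{4} + v_{5}  ⟹  sig = (2;(1,1,3))
  {0,7}:  v_{0} + v_{7} = v_{1} + 2·v_{4}  ⟹  sig = (2;(1,2))
  {2,8}:  v_{2} + v_{8} = v_{1} + 2·v_{4}  ⟹  sig = (2;(1,2))
  {3,7}:  v_{3} + v_{7} = 2·v_{1} + 4·v_{4} + v_{5}  ⟹  sig = (2;(1,2,4))
  {7,8}:  v_{7} + v_{8} = 2·v_{1} + 3·v_{4}  ⟹  sig = (2;(2,3))
  {0,1,4}:  v_{0} + v_{1} + v_{4} = v_{8}  ⟹  sig = (3;(1))
  {1,2,4}:  v_{1} + v_{2} + v_{4} = v_{7}  ⟹  sig = (3;(1))
  {4,5,8}:  v_{4} + v_{5} + v_{8} = v_{3}  ⟹  sig = (3;(1))
  {5,6,7}:  v_{5} + v_{6} + v_{7} = v_{2}  ⟹  sig = (3;(1))
  {5,6,8}:  v_{5} + v_{6} + v_{8} = v_{0}  ⟹  sig = (3;(1))
  {0,1,3}:  v_{0} + v_{1} + v_{3} = v_{5} + 2·v_{8}  ⟹  sig = (3;(1,2))
  {1,4,5,6}:  v_{1} + v_{4} + v_{5} + v_{6} = 0  ⟹  sig = (4;())

Signatures (|P|; sorted positive RHS coefficients), sorted:
    (2;(1))
    (2;(1,1))
    (2;(1,1,3))
    (2;(1,2))
    (2;(1,2))
    (2;(1,2,4))
    (2;(2,3))
    (3;(1))
    (3;(1))
    (3;(1))
    (3;(1))
    (3;(1))
    (3;(1,2))
    (4;())


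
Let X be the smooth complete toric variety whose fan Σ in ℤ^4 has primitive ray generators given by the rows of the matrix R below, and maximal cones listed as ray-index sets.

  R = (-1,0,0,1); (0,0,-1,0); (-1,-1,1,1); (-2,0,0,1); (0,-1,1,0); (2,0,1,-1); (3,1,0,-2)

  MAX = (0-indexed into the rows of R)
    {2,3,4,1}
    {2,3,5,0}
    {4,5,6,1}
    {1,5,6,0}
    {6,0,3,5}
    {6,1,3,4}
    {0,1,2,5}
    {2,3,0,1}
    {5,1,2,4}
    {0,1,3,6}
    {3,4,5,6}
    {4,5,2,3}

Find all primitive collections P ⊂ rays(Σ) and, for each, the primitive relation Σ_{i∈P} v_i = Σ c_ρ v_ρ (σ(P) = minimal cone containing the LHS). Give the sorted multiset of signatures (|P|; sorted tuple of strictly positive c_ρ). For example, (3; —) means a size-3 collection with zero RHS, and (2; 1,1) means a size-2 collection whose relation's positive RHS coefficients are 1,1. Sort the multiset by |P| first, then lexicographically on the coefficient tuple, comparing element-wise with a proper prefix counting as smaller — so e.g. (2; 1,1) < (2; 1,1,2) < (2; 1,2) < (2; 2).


The 3 primitive collections of Σ (r=7, n=4):

  • {0,4}:  v_{0} + v_{4} = v_{2}  so sig = (2; 1)
  • {2,6}:  v_{2} + v_{6} = v_{5}  so sig = (2; 1)
  • {1,3,5}:  v_{1} + v_{3} + v_{5} = 0  so sig = (3; —)

so the primitive-relation signature multiset is
    |P|=2: 2 collections, coeffs (1), (1)
    |P|=3: 1 collection, coeffs ()


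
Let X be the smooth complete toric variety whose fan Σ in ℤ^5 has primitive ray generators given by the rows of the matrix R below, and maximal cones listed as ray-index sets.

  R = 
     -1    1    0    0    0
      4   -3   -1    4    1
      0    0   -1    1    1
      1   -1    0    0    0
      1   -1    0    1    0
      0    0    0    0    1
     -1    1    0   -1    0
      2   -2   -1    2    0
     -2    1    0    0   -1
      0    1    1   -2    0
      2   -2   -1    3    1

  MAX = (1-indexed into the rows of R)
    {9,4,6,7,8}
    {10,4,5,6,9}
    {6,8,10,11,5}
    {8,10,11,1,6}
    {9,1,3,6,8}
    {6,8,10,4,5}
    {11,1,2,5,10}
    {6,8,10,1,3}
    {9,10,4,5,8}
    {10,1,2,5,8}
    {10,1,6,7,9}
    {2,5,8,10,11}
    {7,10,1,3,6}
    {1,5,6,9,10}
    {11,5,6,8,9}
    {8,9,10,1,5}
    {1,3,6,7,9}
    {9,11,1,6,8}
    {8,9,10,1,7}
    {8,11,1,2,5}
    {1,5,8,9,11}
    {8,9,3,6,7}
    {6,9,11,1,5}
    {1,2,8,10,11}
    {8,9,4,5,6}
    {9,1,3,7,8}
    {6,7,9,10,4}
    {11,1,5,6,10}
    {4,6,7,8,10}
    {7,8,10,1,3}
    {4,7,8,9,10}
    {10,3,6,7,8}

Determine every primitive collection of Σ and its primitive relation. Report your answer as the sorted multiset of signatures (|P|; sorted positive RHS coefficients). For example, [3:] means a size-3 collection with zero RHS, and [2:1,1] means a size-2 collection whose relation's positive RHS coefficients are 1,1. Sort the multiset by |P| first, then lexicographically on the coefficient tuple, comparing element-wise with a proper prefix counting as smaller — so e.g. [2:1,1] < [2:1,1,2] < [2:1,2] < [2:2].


Σ has 18 primitive collections:

  • {1,4}:  v_{1} + v_{4} = 0  ⟹  sig = [2:]
  • {5,7}:  v_{5} + v_{7} = 0  ⟹  sig = [2:]
  • {3,4}:  v_{3} + v_{4} = v_{6} + v_{7} + v_{8}  ⟹  sig = [2:1,1,1]
  • {3,5}:  v_{3} + v_{5} = v_{1} + v_{6} + v_{8}  ⟹  sig = [2:1,1,1]
  • {4,11}:  v_{4} + v_{11} = v_{5} + v_{6} + v_{8}  ⟹  sig = [2:1,1,1]
  • {7,11}:  v_{7} + v_{11} = v_{1} + v_{6} + v_{8}  ⟹  sig = [2:1,1,1]
  • {2,4}:  v_{2} + v_{4} = v_{5} + v_{8} + v_{10} + v_{11}  ⟹  sig = [2:1,1,1,1]
  • {2,7}:  v_{2} + v_{7} = v_{1} + v_{8} + v_{10} + v_{11}  ⟹  sig = [2:1,1,1,1]
  • {2,3}:  v_{2} + v_{3} = 2·v_{1} + v_{6} + 2·v_{8} + v_{10} + v_{11}  ⟹  sig = [2:1,1,1,2,2]
  • {2,6}:  v_{2} + v_{6} = v_{10} + 2·v_{11}  ⟹  sig = [2:1,2]
  • {2,9}:  v_{2} + v_{9} = 2·v_{1} + 2·v_{5} + v_{8}  ⟹  sig = [2:1,2,2]
  • {3,11}:  v_{3} + v_{11} = 2·v_{1} + 2·v_{6} + 2·v_{8}  ⟹  sig = [2:2,2,2]
  • {3,9,10}:  v_{3} + v_{9} + v_{10} = v_{1} + v_{7}  ⟹  sig = [3:1,1]
  • {9,10,11}:  v_{9} + v_{10} + v_{11} = v_{1} + v_{5}  ⟹  sig = [3:1,1]
  • {6,8,9,10}:  v_{6} + v_{8} + v_{9} + v_{10} = 0  ⟹  sig = [4:]
  • {1,5,6,8}:  v_{1} + v_{5} + v_{6} + v_{8} = v_{11}  ⟹  sig = [4:1]
  • {1,6,7,8}:  v_{1} + v_{6} + v_{7} + v_{8} = v_{3}  ⟹  sig = [4:1]
  • {1,5,8,10,11}:  v_{1} + v_{5} + v_{8} + v_{10} + v_{11} = v_{2}  ⟹  sig = [5:1]

Signatures (|P|; sorted positive RHS coefficients), sorted:
[[2:], [2:], [2:1,1,1], [2:1,1,1], [2:1,1,1], [2:1,1,1], [2:1,1,1,1], [2:1,1,1,1], [2:1,1,1,2,2], [2:1,2], [2:1,2,2], [2:2,2,2], [3:1,1], [3:1,1], [4:], [4:1], [4:1], [5:1]]


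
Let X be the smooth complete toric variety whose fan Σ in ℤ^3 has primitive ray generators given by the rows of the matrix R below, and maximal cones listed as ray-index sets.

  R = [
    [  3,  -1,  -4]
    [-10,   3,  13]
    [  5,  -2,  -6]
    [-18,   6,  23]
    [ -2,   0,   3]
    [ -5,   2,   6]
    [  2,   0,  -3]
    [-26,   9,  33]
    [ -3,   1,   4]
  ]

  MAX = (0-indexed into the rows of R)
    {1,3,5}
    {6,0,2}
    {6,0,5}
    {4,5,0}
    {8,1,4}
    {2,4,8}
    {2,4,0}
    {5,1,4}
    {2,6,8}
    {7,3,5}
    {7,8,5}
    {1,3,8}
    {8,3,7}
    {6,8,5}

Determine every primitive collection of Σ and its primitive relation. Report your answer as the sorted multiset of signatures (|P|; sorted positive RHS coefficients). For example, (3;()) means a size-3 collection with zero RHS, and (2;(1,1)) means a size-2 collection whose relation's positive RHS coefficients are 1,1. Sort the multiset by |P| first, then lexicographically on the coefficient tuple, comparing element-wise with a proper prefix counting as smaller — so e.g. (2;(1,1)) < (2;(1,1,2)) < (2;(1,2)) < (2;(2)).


|primitive collections| = 18. Relations:

  P={0,8}:  v_{0} + v_{8} = 0 ; sig = (2;())
  P={2,5}:  v_{2} + v_{5} = 0 ; sig = (2;())
  P={4,6}:  v_{4} + v_{6} = 0 ; sig = (2;())
  P={0,1}:  v_{0} + v_{1} = v_{4} + v_{5} ; sig = (2;(1,1))
  P={0,3}:  v_{0} + v_{3} = v_{1} + v_{5} ; sig = (2;(1,1))
  P={0,7}:  v_{0} + v_{7} = v_{3} + v_{5} ; sig = (2;(1,1))
  P={1,2}:  v_{1} + v_{2} = v_{4} + v_{8} ; sig = (2;(1,1))
  P={1,6}:  v_{1} + v_{6} = v_{5} + v_{8} ; sig = (2;(1,1))
  P={2,3}:  v_{2} + v_{3} = v_{1} + v_{8} ; sig = (2;(1,1))
  P={2,7}:  v_{2} + v_{7} = v_{3} + v_{8} ; sig = (2;(1,1))
  P={4,7}:  v_{4} + v_{7} = v_{1} + v_{3} ; sig = (2;(1,1))
  P={1,7}:  v_{1} + v_{7} = 2·v_{3} ; sig = (2;(2))
  P={3,4}:  v_{3} + v_{4} = 2·v_{1} ; sig = (2;(2))
  P={3,6}:  v_{3} + v_{6} = 2·v_{5} + 2·v_{8} ; sig = (2;(2,2))
  P={6,7}:  v_{6} + v_{7} = 3·v_{5} + 3·v_{8} ; sig = (2;(3,3))
  P={1,5,8}:  v_{1} + v_{5} + v_{8} = v_{3} ; sig = (3;(1))
  P={3,5,8}:  v_{3} + v_{5} + v_{8} = v_{7} ; sig = (3;(1))
  P={4,5,8}:  v_{4} + v_{5} + v_{8} = v_{1} ; sig = (3;(1))

Sorted signature multiset PRS(X):
[(2;()), (2;()), (2;()), (2;(1,1)), (2;(1,1)), (2;(1,1)), (2;(1,1)), (2;(1,1)), (2;(1,1)), (2;(1,1)), (2;(1,1)), (2;(2)), (2;(2)), (2;(2,2)), (2;(3,3)), (3;(1)), (3;(1)), (3;(1))]


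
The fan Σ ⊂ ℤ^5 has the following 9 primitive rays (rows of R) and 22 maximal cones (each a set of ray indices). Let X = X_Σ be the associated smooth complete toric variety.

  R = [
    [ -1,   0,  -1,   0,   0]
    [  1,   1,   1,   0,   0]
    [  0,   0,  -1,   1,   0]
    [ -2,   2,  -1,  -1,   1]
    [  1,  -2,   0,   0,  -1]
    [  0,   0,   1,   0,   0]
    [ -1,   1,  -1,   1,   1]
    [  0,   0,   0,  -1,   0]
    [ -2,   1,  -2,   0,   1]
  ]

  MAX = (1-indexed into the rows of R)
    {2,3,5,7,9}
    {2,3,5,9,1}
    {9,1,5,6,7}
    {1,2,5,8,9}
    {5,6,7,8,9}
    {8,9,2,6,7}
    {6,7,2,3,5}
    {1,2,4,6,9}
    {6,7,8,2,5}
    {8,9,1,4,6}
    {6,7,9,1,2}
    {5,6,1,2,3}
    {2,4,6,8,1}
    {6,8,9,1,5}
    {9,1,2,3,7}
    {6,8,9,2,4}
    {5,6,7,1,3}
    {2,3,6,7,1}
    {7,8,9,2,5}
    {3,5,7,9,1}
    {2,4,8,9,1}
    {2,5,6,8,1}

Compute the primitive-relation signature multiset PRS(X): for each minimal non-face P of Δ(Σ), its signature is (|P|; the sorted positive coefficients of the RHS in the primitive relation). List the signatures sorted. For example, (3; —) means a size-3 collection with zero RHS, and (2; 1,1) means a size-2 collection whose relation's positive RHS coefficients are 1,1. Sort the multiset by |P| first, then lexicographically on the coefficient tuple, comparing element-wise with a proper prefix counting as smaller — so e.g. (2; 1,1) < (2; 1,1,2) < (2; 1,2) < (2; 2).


|primitive collections| = 9. Relations:

  {4,5}:  v_{4} + v_{5} = v_{1} + v_{8}  ⟹  sig = (2; 1,1)
  {3,4}:  v_{3} + v_{4} = v_{1} + v_{2} + v_{9}  ⟹  sig = (2; 1,1,1)
  {3,8}:  v_{3} + v_{8} = v_{2} + v_{5} + v_{9}  ⟹  sig = (2; 1,1,1)
  {4,7}:  v_{4} + v_{7} = v_{2} + v_{6} + 2·v_{9}  ⟹  sig = (2; 1,1,2)
  {1,7,8}:  v_{1} + v_{7} + v_{8} = v_{9}  ⟹  sig = (3; 1)
  {3,6,9}:  v_{3} + v_{6} + v_{9} = v_{1} + v_{7}  ⟹  sig = (3; 1,1)
  {2,5,6,9}:  v_{2} + v_{5} + v_{6} + v_{9} = 0  ⟹  sig = (4; —)
  {1,2,5,7}:  v_{1} + v_{2} + v_{5} + v_{7} = v_{3}  ⟹  sig = (4; 1)
  {1,2,6,8,9}:  v_{1} + v_{2} + v_{6} + v_{8} + v_{9} = v_{4}  ⟹  sig = (5; 1)

so the primitive-relation signature multiset is
{ (2; 1,1),  (2; 1,1,1) ×2,  (2; 1,1,2),  (3; 1),  (3; 1,1),  (4; —),  (4; 1),  (5; 1) }


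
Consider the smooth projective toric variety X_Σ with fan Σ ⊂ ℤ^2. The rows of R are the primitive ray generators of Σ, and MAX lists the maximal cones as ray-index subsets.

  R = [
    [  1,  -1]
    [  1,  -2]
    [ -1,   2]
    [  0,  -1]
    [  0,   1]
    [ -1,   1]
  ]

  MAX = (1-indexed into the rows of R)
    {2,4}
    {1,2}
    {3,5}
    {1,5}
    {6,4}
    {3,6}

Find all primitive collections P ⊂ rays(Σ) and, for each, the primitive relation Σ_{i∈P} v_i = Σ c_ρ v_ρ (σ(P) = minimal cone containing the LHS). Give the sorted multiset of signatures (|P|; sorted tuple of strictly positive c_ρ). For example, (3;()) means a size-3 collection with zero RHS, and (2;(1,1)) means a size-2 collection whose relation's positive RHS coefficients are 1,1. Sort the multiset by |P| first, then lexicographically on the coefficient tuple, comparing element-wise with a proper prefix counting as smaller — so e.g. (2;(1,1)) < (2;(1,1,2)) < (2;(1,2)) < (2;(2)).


|primitive collections| = 9. Relations:

  {1,6}:  v_{1} + v_{6} = 0 ; sig = (2;())
  {2,3}:  v_{2} + v_{3} = 0 ; sig = (2;())
  {4,5}:  v_{4} + v_{5} = 0 ; sig = (2;())
  {1,3}:  v_{1} + v_{3} = v_{5} ; sig = (2;(1))
  {1,4}:  v_{1} + v_{4} = v_{2} ; sig = (2;(1))
  {2,5}:  v_{2} + v_{5} = v_{1} ; sig = (2;(1))
  {2,6}:  v_{2} + v_{6} = v_{4} ; sig = (2;(1))
  {3,4}:  v_{3} + v_{4} = v_{6} ; sig = (2;(1))
  {5,6}:  v_{5} + v_{6} = v_{3} ; sig = (2;(1))

Hence PRS(X_Σ) =
[(2;()), (2;()), (2;()), (2;(1)), (2;(1)), (2;(1)), (2;(1)), (2;(1)), (2;(1))]


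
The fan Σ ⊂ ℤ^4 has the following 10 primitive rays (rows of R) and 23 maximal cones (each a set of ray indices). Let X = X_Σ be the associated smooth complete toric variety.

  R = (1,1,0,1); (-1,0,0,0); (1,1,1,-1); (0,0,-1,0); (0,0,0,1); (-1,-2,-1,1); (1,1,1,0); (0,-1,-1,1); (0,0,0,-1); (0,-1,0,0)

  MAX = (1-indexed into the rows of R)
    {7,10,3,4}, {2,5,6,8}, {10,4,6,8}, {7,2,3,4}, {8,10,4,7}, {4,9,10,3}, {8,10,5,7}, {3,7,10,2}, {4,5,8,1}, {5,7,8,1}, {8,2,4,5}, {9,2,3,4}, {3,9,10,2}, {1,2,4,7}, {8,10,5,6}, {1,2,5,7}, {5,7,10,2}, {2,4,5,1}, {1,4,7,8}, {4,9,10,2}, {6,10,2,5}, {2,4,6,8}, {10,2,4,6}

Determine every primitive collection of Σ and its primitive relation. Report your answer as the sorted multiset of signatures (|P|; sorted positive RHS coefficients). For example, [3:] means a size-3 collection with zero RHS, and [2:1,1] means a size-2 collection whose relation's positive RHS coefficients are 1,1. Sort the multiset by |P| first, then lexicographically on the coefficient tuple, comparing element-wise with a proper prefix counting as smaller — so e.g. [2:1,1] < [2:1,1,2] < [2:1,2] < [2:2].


Primitive collections (20):

  • {5,9}:  v_{5} + v_{9} = 0  →  sig = [2:]
  • {3,5}:  v_{3} + v_{5} = v_{7}  →  sig = [2:1]
  • {3,6}:  v_{3} + v_{6} = v_{10}  →  sig = [2:1]
  • {7,9}:  v_{7} + v_{9} = v_{3}  →  sig = [2:1]
  • {1,6}:  v_{1} + v_{6} = v_{5} + v_{8}  →  sig = [2:1,1]
  • {1,9}:  v_{1} + v_{9} = v_{4} + v_{7}  →  sig = [2:1,1]
  • {1,10}:  v_{1} + v_{10} = v_{7} + v_{8}  →  sig = [2:1,1]
  • {6,7}:  v_{6} + v_{7} = v_{5} + v_{10}  →  sig = [2:1,1]
  • {8,9}:  v_{8} + v_{9} = v_{4} + v_{10}  →  sig = [2:1,1]
  • {3,8}:  v_{3} + v_{8} = v_{4} + v_{7} + v_{10}  →  sig = [2:1,1,1]
  • {6,9}:  v_{6} + v_{9} = v_{2} + v_{4} + 2·v_{10}  →  sig = [2:1,1,2]
  • {1,3}:  v_{1} + v_{3} = v_{4} + 2·v_{7}  →  sig = [2:1,2]
  • {2,7,8}:  v_{2} + v_{7} + v_{8} = v_{5}  →  sig = [3:1]
  • {2,8,10}:  v_{2} + v_{8} + v_{10} = v_{6}  →  sig = [3:1]
  • {4,5,7}:  v_{4} + v_{5} + v_{7} = v_{1}  →  sig = [3:1]
  • {4,5,10}:  v_{4} + v_{5} + v_{10} = v_{8}  →  sig = [3:1]
  • {1,2,8}:  v_{1} + v_{2} + v_{8} = v_{4} + 2·v_{5}  →  sig = [3:1,2]
  • {4,5,6}:  v_{4} + v_{5} + v_{6} = v_{2} + 2·v_{8}  →  sig = [3:1,2]
  • {2,4,7,10}:  v_{2} + v_{4} + v_{7} + v_{10} = 0  →  sig = [4:]
  • {2,3,4,10}:  v_{2} + v_{3} + v_{4} + v_{10} = v_{9}  →  sig = [4:1]

Signatures (|P|; sorted positive RHS coefficients), sorted:
[[2:], [2:1], [2:1], [2:1], [2:1,1], [2:1,1], [2:1,1], [2:1,1], [2:1,1], [2:1,1,1], [2:1,1,2], [2:1,2], [3:1], [3:1], [3:1], [3:1], [3:1,2], [3:1,2], [4:], [4:1]]


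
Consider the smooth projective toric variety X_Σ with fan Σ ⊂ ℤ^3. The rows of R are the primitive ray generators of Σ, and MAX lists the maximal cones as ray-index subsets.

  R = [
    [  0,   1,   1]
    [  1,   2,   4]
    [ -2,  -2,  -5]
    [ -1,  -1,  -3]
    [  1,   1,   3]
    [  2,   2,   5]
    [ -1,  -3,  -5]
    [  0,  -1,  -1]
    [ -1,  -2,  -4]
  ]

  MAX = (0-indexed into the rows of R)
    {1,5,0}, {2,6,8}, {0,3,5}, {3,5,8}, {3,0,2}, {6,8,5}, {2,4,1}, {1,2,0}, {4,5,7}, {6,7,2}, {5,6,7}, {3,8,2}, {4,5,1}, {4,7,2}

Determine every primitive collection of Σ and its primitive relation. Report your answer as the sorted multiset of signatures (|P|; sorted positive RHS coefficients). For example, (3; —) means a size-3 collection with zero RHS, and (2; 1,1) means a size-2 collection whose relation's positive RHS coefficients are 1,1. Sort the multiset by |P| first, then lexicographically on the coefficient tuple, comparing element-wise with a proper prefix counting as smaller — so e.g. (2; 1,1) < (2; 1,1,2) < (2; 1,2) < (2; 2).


The 15 primitive collections of Σ (r=9, n=3):

  {0,7}:  v_{0} + v_{7} = 0 — sig = (2; —)
  {1,8}:  v_{1} + v_{8} = 0 — sig = (2; —)
  {2,5}:  v_{2} + v_{5} = 0 — sig = (2; —)
  {3,4}:  v_{3} + v_{4} = 0 — sig = (2; —)
  {0,4}:  v_{0} + v_{4} = v_{1} — sig = (2; 1)
  {0,6}:  v_{0} + v_{6} = v_{8} — sig = (2; 1)
  {0,8}:  v_{0} + v_{8} = v_{3} — sig = (2; 1)
  {1,3}:  v_{1} + v_{3} = v_{0} — sig = (2; 1)
  {1,6}:  v_{1} + v_{6} = v_{7} — sig = (2; 1)
  {1,7}:  v_{1} + v_{7} = v_{4} — sig = (2; 1)
  {3,7}:  v_{3} + v_{7} = v_{8} — sig = (2; 1)
  {4,8}:  v_{4} + v_{8} = v_{7} — sig = (2; 1)
  {7,8}:  v_{7} + v_{8} = v_{6} — sig = (2; 1)
  {3,6}:  v_{3} + v_{6} = 2·v_{8} — sig = (2; 2)
  {4,6}:  v_{4} + v_{6} = 2·v_{7} — sig = (2; 2)

Sorted signature multiset PRS(X):
    |P|=2: 15 collections, coeffs (), (), (), (), (1), (1), (1), (1), (1), (1), (1), (1), (1), (2), (2)


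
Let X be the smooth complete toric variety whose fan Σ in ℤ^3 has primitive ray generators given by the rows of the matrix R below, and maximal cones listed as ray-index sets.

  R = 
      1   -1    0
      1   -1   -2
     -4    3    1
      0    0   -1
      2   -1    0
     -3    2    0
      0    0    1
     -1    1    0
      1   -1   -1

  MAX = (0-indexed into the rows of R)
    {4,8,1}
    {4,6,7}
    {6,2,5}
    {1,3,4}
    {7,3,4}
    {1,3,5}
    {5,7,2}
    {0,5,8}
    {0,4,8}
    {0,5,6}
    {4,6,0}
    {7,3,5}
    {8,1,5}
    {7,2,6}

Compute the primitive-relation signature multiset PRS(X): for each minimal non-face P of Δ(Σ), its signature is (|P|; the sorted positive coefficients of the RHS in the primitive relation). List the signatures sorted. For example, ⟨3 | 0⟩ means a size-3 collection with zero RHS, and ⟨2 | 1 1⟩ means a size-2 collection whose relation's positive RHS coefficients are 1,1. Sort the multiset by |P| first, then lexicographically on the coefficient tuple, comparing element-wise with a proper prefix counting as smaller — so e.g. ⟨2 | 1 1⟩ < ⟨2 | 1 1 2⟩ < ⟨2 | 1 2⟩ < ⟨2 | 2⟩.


16 minimal non-faces of Δ(Σ) (on 9 rays):

  P={0,7}:  v_{0} + v_{7} = 0  ⟹  sig = ⟨2 | 0⟩
  P={3,6}:  v_{3} + v_{6} = 0  ⟹  sig = ⟨2 | 0⟩
  P={0,3}:  v_{0} + v_{3} = v_{8}  ⟹  sig = ⟨2 | 1⟩
  P={1,6}:  v_{1} + v_{6} = v_{8}  ⟹  sig = ⟨2 | 1⟩
  P={2,8}:  v_{2} + v_{8} = v_{5}  ⟹  sig = ⟨2 | 1⟩
  P={3,8}:  v_{3} + v_{8} = v_{1}  ⟹  sig = ⟨2 | 1⟩
  P={4,5}:  v_{4} + v_{5} = v_{7}  ⟹  sig = ⟨2 | 1⟩
  P={6,8}:  v_{6} + v_{8} = v_{0}  ⟹  sig = ⟨2 | 1⟩
  P={7,8}:  v_{7} + v_{8} = v_{3}  ⟹  sig = ⟨2 | 1⟩
  P={0,2}:  v_{0} + v_{2} = v_{5} + v_{6}  ⟹  sig = ⟨2 | 1 1⟩
  P={1,2}:  v_{1} + v_{2} = v_{3} + v_{5}  ⟹  sig = ⟨2 | 1 1⟩
  P={2,3}:  v_{2} + v_{3} = v_{5} + v_{7}  ⟹  sig = ⟨2 | 1 1⟩
  P={2,4}:  v_{2} + v_{4} = v_{6} + 2·v_{7}  ⟹  sig = ⟨2 | 1 2⟩
  P={0,1}:  v_{0} + v_{1} = 2·v_{8}  ⟹  sig = ⟨2 | 2⟩
  P={1,7}:  v_{1} + v_{7} = 2·v_{3}  ⟹  sig = ⟨2 | 2⟩
  P={5,6,7}:  v_{5} + v_{6} + v_{7} = v_{2}  ⟹  sig = ⟨3 | 1⟩

Signatures (|P|; sorted positive RHS coefficients), sorted:
    |P|=2: 15 collections, coeffs (), (), (1), (1), (1), (1), (1), (1), (1), (1,1), (1,1), (1,1), (1,2), (2), (2)
    |P|=3: 1 collection, coeffs (1)


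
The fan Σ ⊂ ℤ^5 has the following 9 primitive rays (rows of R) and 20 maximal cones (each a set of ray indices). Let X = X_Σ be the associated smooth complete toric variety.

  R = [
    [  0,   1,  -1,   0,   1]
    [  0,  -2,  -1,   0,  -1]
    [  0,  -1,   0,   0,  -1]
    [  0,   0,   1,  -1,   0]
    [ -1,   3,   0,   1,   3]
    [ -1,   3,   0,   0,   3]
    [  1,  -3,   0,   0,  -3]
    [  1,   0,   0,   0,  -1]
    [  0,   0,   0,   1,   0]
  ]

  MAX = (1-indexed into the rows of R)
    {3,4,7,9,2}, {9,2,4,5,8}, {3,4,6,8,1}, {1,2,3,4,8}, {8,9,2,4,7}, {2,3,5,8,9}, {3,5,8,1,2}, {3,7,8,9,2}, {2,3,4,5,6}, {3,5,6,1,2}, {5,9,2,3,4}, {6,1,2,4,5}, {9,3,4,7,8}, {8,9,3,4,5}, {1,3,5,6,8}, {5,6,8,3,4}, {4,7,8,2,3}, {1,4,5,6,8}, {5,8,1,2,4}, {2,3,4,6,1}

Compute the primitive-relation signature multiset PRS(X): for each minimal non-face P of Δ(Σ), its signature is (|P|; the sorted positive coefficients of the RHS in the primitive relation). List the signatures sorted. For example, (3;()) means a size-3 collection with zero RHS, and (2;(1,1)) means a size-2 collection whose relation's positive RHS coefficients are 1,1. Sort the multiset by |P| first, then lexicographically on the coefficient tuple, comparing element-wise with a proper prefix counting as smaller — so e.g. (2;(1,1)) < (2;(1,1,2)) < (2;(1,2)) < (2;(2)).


9 minimal non-faces of Δ(Σ) (on 9 rays):

  {6,7}:  v_{6} + v_{7} = 0  ⟹  sig = (2;())
  {5,7}:  v_{5} + v_{7} = v_{9}  ⟹  sig = (2;(1))
  {6,9}:  v_{6} + v_{9} = v_{5}  ⟹  sig = (2;(1))
  {1,7}:  v_{1} + v_{7} = v_{2} + v_{8}  ⟹  sig = (2;(1,1))
  {1,9}:  v_{1} + v_{9} = v_{2} + v_{5} + v_{8}  ⟹  sig = (2;(1,1,1))
  {2,6,8}:  v_{2} + v_{6} + v_{8} = v_{1}  ⟹  sig = (3;(1))
  {1,3,4,5}:  v_{1} + v_{3} + v_{4} + v_{5} = v_{6}  ⟹  sig = (4;(1))
  {2,3,4,5,8}:  v_{2} + v_{3} + v_{4} + v_{5} + v_{8} = 0  ⟹  sig = (5;())
  {2,3,4,8,9}:  v_{2} + v_{3} + v_{4} + v_{8} + v_{9} = v_{7}  ⟹  sig = (5;(1))

Hence PRS(X_Σ) =
{ (2;()),  (2;(1)) ×2,  (2;(1,1)),  (2;(1,1,1)),  (3;(1)),  (4;(1)),  (5;()),  (5;(1)) }


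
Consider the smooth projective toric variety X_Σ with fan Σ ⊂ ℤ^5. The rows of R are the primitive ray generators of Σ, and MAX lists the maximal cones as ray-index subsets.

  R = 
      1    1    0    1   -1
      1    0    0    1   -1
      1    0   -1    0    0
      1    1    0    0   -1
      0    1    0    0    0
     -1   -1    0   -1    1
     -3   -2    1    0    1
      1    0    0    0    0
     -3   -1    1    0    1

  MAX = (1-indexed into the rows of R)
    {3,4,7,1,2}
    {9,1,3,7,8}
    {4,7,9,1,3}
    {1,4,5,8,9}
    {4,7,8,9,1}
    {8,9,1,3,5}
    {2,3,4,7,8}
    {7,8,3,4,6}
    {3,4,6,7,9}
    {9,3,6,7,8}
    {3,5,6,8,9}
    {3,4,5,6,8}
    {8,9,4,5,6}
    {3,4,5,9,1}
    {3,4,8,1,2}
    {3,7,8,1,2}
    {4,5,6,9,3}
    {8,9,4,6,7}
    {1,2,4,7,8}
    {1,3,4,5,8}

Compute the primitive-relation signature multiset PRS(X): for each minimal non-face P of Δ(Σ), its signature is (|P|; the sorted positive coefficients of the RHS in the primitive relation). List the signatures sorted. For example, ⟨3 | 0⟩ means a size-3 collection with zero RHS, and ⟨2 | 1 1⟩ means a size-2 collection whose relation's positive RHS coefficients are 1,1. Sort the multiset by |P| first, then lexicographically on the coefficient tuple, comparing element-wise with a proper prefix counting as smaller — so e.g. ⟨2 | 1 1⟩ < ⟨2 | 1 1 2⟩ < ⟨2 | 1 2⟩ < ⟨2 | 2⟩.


7 collections generate NE(X_Σ); each relation:

  {1,6}:  v_{1} + v_{6} = 0  so sig = ⟨2 | 0⟩
  {2,5}:  v_{2} + v_{5} = v_{1}  so sig = ⟨2 | 1⟩
  {5,7}:  v_{5} + v_{7} = v_{9}  so sig = ⟨2 | 1⟩
  {2,9}:  v_{2} + v_{9} = v_{1} + v_{7}  so sig = ⟨2 | 1 1⟩
  {2,6}:  v_{2} + v_{6} = v_{3} + v_{4} + v_{7} + v_{8}  so sig = ⟨2 | 1 1 1 1⟩
  {3,4,8,9}:  v_{3} + v_{4} + v_{8} + v_{9} = 0  so sig = ⟨4 | 0⟩
  {1,3,4,7,8}:  v_{1} + v_{3} + v_{4} + v_{7} + v_{8} = v_{2}  so sig = ⟨5 | 1⟩

Sorted signature multiset PRS(X):
{ ⟨2 | 0⟩,  ⟨2 | 1⟩ ×2,  ⟨2 | 1 1⟩,  ⟨2 | 1 1 1 1⟩,  ⟨4 | 0⟩,  ⟨5 | 1⟩ }


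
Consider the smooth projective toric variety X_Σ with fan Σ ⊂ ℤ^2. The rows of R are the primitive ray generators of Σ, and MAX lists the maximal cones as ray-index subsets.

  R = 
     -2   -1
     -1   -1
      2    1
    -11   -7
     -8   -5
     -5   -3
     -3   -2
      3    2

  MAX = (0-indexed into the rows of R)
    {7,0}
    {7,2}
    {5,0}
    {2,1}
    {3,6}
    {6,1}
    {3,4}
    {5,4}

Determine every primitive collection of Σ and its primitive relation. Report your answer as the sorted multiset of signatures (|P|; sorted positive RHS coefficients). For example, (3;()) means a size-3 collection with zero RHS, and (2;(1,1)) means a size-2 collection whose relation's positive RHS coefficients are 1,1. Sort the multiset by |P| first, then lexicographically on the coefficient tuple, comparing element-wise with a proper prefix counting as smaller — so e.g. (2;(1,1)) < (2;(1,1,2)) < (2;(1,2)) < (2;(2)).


Σ has 20 primitive collections:

  • {0,2}:  v_{0} + v_{2} = 0  so sig = (2;())
  • {6,7}:  v_{6} + v_{7} = 0  so sig = (2;())
  • {0,1}:  v_{0} + v_{1} = v_{6}  so sig = (2;(1))
  • {0,6}:  v_{0} + v_{6} = v_{5}  so sig = (2;(1))
  • {1,7}:  v_{1} + v_{7} = v_{2}  so sig = (2;(1))
  • {2,5}:  v_{2} + v_{5} = v_{6}  so sig = (2;(1))
  • {2,6}:  v_{2} + v_{6} = v_{1}  so sig = (2;(1))
  • {3,7}:  v_{3} + v_{7} = v_{4}  so sig = (2;(1))
  • {4,6}:  v_{4} + v_{6} = v_{3}  so sig = (2;(1))
  • {4,7}:  v_{4} + v_{7} = v_{5}  so sig = (2;(1))
  • {5,6}:  v_{5} + v_{6} = v_{4}  so sig = (2;(1))
  • {5,7}:  v_{5} + v_{7} = v_{0}  so sig = (2;(1))
  • {0,3}:  v_{0} + v_{3} = v_{4} + v_{5}  so sig = (2;(1,1))
  • {0,4}:  v_{0} + v_{4} = 2·v_{5}  so sig = (2;(2))
  • {1,5}:  v_{1} + v_{5} = 2·v_{6}  so sig = (2;(2))
  • {2,4}:  v_{2} + v_{4} = 2·v_{6}  so sig = (2;(2))
  • {3,5}:  v_{3} + v_{5} = 2·v_{4}  so sig = (2;(2))
  • {1,4}:  v_{1} + v_{4} = 3·v_{6}  so sig = (2;(3))
  • {2,3}:  v_{2} + v_{3} = 3·v_{6}  so sig = (2;(3))
  • {1,3}:  v_{1} + v_{3} = 4·v_{6}  so sig = (2;(4))

so the primitive-relation signature multiset is
    (2;())
    (2;())
    (2;(1))
    (2;(1))
    (2;(1))
    (2;(1))
    (2;(1))
    (2;(1))
    (2;(1))
    (2;(1))
    (2;(1))
    (2;(1))
    (2;(1,1))
    (2;(2))
    (2;(2))
    (2;(2))
    (2;(2))
    (2;(3))
    (2;(3))
    (2;(4))


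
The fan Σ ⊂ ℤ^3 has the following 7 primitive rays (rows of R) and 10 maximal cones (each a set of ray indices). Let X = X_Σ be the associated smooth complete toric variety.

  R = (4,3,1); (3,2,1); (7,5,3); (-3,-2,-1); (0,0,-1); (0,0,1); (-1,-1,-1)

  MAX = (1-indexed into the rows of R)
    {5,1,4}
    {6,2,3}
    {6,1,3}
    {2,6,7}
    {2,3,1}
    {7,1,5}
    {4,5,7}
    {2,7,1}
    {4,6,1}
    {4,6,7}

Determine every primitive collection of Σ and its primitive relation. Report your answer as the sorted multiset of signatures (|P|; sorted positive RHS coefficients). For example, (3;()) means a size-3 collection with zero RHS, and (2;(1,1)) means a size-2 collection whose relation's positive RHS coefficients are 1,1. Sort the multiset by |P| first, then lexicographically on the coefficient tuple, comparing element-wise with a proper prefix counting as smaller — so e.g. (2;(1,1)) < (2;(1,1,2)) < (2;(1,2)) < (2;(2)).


Primitive collections (9):

  P = {2,4}:  v_{2} + v_{4} = 0 ; sig = (2;())
  P = {5,6}:  v_{5} + v_{6} = 0 ; sig = (2;())
  P = {2,5}:  v_{2} + v_{5} = v_{1} + v_{7} ; sig = (2;(1,1))
  P = {3,4}:  v_{3} + v_{4} = v_{1} + v_{6} ; sig = (2;(1,1))
  P = {3,5}:  v_{3} + v_{5} = v_{1} + v_{2} ; sig = (2;(1,1))
  P = {3,7}:  v_{3} + v_{7} = 2·v_{2} ; sig = (2;(2))
  P = {1,2,6}:  v_{1} + v_{2} + v_{6} = v_{3} ; sig = (3;(1))
  P = {1,4,7}:  v_{1} + v_{4} + v_{7} = v_{5} ; sig = (3;(1))
  P = {1,6,7}:  v_{1} + v_{6} + v_{7} = v_{2} ; sig = (3;(1))

Signatures (|P|; sorted positive RHS coefficients), sorted:
    (2;())
    (2;())
    (2;(1,1))
    (2;(1,1))
    (2;(1,1))
    (2;(2))
    (3;(1))
    (3;(1))
    (3;(1))
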